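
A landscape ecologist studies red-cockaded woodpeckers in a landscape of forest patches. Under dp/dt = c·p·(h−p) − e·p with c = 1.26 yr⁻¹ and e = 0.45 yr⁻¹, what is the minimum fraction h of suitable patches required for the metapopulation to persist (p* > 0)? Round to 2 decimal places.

0.36

p* = h − e/c is positive only when h > e/c.
h_min = e/c = 0.45/1.26 = 0.3571.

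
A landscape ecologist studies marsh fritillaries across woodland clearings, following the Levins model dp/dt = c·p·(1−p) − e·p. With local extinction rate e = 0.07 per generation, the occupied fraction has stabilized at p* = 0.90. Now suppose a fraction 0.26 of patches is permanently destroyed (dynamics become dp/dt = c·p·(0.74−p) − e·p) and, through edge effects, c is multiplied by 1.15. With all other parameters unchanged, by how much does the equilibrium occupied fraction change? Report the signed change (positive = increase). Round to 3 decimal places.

Balance c(1−p*) = e gives c = e/(1 − 0.90000) = 0.07/0.10000 = 0.70000.
New p* = 0.74 − e/c = 0.74 − 0.07000/0.80500 = 0.65304.
Δp* = 0.65304 − 0.90000 = -0.24696.

-0.247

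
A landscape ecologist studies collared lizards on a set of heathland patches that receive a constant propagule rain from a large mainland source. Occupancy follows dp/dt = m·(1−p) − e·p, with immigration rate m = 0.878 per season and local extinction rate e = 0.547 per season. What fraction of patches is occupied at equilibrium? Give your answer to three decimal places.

Setting dp/dt = 0: m − m·p* = e·p*, so m = (m+e)·p*.
p* = m/(m+e) = 0.878/(0.878+0.547) = 0.878/1.4250 = 0.6161.

0.616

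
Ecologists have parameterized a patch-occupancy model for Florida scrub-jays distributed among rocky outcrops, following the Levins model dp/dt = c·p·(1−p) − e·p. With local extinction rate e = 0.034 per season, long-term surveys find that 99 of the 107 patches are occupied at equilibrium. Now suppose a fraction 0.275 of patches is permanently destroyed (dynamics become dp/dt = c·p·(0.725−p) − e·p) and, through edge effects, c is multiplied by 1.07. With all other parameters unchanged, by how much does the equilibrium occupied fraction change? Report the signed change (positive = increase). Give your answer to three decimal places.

-0.270

Observed p* = 99/107 = 0.92523.
Balance c(1−p*) = e gives c = e/(1 − 0.92523) = 0.034/0.07477 = 0.45473.
New p* = 0.725 − e/c = 0.725 − 0.03400/0.48656 = 0.65512.
Δp* = 0.65512 − 0.92523 = -0.27011.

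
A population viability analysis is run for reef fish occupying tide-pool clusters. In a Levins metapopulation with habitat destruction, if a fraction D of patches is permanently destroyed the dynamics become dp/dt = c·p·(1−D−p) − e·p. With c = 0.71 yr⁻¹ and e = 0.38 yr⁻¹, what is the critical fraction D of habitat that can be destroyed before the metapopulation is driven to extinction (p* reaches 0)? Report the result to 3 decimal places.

The nontrivial equilibrium is p* = (1−D) − e/c; extinction occurs when this hits zero.
So D_crit = 1 − e/c = 1 − 0.38/0.71 = 1 − 0.5352 = 0.4648.
This equals the undisturbed p*, a classic result of Lande's extension.

0.465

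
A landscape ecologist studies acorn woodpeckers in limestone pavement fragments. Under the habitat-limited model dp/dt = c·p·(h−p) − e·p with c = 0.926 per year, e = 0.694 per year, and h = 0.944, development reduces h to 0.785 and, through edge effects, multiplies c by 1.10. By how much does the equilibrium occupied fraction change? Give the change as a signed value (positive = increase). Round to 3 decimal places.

-0.091

Before: p* = h − e/c = 0.944 − 0.694/0.926 = 0.944 − 0.7495 = 0.1945.
After: c = 1.0186, e = 0.694, h = 0.785; p* = 0.785 − 0.694/1.0186 = 0.1037.
Δp* = 0.1037 − 0.1945 = -0.0909.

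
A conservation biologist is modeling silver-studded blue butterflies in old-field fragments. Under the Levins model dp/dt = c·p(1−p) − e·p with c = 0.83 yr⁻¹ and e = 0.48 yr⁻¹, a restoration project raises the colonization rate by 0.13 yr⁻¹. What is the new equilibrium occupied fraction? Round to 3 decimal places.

Before: p* = 1 − 0.48/0.83 = 0.4217.
After the change, c = 0.96, e = 0.48, so p* = 1 − 0.48/0.96 = 0.5000.

0.500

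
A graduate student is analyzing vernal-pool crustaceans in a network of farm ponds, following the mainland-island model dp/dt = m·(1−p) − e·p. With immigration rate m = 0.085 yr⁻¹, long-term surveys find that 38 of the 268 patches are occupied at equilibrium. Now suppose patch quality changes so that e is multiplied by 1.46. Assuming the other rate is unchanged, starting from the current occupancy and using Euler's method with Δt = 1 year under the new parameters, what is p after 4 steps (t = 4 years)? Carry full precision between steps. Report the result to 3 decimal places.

Observed p* = 38/268 = 0.14179.
Balance m(1−p*) = e·p* gives e = m(1−p*)/p* = 0.085×0.85821/0.14179 = 0.51447.
Starting from p₀ = 0.14179; update p ← p + (dp/dt)·Δt with the new parameters.
p: 0.14179 → 0.10824  (Δp = -0.03356)
p: 0.10824 → 0.10274  (Δp = -0.00550)
p: 0.10274 → 0.10184  (Δp = -0.00090)
p: 0.10184 → 0.10169  (Δp = -0.00015)

0.102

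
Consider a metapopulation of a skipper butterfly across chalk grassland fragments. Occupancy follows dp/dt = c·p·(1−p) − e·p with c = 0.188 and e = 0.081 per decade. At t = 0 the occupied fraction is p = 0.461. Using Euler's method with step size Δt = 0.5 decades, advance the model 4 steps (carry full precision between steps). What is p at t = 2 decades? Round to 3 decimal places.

0.479

Update rule: p ← p + [c·p·(1−p) − e·p]·Δt with Δt = 0.5.
p: 0.46100 → 0.46569  (Δp = +0.00469)
p: 0.46569 → 0.47022  (Δp = +0.00453)
p: 0.47022 → 0.47459  (Δp = +0.00437)
p: 0.47459 → 0.47881  (Δp = +0.00422)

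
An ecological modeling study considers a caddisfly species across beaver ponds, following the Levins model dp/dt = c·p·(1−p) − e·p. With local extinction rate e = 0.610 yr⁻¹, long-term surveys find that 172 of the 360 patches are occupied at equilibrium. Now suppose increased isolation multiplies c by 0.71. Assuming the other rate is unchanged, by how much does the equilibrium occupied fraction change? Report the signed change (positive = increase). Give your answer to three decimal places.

-0.213

Observed p* = 172/360 = 0.47778.
Balance c(1−p*) = e gives c = e/(1 − 0.47778) = 0.610/0.52222 = 1.16809.
New p* = 1 − e/c = 1 − 0.61000/0.82934 = 0.26448.
Δp* = 0.26448 − 0.47778 = -0.21330.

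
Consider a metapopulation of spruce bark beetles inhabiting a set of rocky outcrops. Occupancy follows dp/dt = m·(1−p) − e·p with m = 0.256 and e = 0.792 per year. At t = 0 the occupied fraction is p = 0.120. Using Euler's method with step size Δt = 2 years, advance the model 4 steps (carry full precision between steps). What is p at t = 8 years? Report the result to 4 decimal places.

0.0650

Update rule: p ← p + [m·(1−p) − e·p]·Δt with Δt = 2.
t = 2: p = 0.12000 + (+0.26048) = 0.38048
t = 4: p = 0.38048 + (-0.28549) = 0.09499
t = 6: p = 0.09499 + (+0.31289) = 0.40789
t = 8: p = 0.40789 + (-0.34293) = 0.06496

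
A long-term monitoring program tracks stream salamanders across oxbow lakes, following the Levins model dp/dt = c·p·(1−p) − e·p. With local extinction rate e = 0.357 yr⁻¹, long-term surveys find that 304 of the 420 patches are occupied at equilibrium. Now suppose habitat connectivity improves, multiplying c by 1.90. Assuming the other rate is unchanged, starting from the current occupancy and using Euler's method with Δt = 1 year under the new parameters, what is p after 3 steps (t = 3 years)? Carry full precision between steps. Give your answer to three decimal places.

0.959

Observed p* = 304/420 = 0.72381.
Balance c(1−p*) = e gives c = e/(1 − 0.72381) = 0.357/0.27619 = 1.29259.
Starting from p₀ = 0.72381; update p ← p + (dp/dt)·Δt with the new parameters.
t = 1: p = 0.72381 + (+0.23256) = 0.95637
t = 2: p = 0.95637 + (-0.23895) = 0.71742
t = 3: p = 0.71742 + (+0.24176) = 0.95918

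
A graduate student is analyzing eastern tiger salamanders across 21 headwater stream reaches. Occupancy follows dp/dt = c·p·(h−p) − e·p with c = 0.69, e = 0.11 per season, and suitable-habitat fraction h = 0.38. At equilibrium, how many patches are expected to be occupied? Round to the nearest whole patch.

p* = h − e/c = 0.38 − 0.1594 = 0.2206.
Expected occupied patches = N × p* = 21 × 0.2206 = 4.63 ≈ 5.

5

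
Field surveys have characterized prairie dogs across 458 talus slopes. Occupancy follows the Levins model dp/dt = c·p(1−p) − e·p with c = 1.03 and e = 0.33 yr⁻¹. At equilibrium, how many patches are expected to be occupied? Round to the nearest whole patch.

p* = 1 − e/c = 1 − 0.33/1.03 = 0.6796.
Expected occupied patches = N × p* = 458 × 0.6796 = 311.26 ≈ 311.

311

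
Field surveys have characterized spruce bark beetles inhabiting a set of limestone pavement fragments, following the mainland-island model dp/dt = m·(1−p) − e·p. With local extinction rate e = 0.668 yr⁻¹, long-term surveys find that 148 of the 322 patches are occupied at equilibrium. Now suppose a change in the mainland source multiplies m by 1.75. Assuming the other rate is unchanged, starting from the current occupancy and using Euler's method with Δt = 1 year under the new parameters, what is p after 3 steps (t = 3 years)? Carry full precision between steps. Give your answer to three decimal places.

Observed p* = 148/322 = 0.45963.
Balance m(1−p*) = e·p* gives m = e·p*/(1−p*) = 0.668×0.45963/0.54037 = 0.56818.
Starting from p₀ = 0.45963; update p ← p + (dp/dt)·Δt with the new parameters.
step 1: Δp = +0.23027, p = 0.68990
step 2: Δp = -0.15252, p = 0.53739
step 3: Δp = +0.10101, p = 0.63840

0.638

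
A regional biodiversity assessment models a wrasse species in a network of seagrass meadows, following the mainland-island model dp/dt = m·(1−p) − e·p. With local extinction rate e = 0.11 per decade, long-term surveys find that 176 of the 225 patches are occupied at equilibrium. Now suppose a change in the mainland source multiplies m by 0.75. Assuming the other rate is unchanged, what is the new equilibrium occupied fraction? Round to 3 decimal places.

Observed p* = 176/225 = 0.78222.
Balance m(1−p*) = e·p* gives m = e·p*/(1−p*) = 0.11×0.78222/0.21778 = 0.39510.
New p* = m/(m+e) = 0.29633/(0.29633+0.11000) = 0.72928.

0.729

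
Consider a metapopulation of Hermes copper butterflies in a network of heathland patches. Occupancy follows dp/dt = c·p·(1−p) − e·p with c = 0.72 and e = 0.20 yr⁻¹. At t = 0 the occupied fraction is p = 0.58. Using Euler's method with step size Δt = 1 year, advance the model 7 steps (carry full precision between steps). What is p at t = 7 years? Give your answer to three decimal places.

Update rule: p ← p + [c·p·(1−p) − e·p]·Δt with Δt = 1.
step 1: Δp = +0.05939, p = 0.63939
step 2: Δp = +0.03813, p = 0.67752
step 3: Δp = +0.02180, p = 0.69933
step 4: Δp = +0.01153, p = 0.71086
step 5: Δp = +0.00582, p = 0.71667
step 6: Δp = +0.00286, p = 0.71954
step 7: Δp = +0.00139, p = 0.72093

0.721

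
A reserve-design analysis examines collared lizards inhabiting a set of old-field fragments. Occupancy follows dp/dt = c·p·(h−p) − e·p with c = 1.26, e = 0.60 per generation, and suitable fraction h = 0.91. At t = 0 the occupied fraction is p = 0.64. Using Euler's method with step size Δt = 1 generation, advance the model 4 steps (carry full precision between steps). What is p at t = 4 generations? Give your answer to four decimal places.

0.4369

Update rule: p ← p + [c·p·(h−p) − e·p]·Δt with Δt = 1.
  1  |  dp/dt·Δt = -0.166272  |  p_1 = 0.473728
  2  |  dp/dt·Δt = -0.023827  |  p_2 = 0.449901
  3  |  dp/dt·Δt = -0.009122  |  p_3 = 0.440779
  4  |  dp/dt·Δt = -0.003871  |  p_4 = 0.436908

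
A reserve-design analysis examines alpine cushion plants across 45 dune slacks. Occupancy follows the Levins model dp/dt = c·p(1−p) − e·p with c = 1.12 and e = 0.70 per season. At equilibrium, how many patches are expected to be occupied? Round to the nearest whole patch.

17

p* = 1 − e/c = 1 − 0.70/1.12 = 0.3750.
Expected occupied patches = N × p* = 45 × 0.3750 = 16.88 ≈ 17.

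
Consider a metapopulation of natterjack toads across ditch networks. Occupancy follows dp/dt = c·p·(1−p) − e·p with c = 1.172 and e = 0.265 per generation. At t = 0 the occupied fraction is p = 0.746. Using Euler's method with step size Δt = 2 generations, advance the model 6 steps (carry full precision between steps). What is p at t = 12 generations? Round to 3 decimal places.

0.766

Update rule: p ← p + [c·p·(1−p) − e·p]·Δt with Δt = 2.
step 1: Δp = +0.04877, p = 0.79477
step 2: Δp = -0.03890, p = 0.75587
step 3: Δp = +0.03192, p = 0.78780
step 4: Δp = -0.02568, p = 0.76212
step 5: Δp = +0.02103, p = 0.78315
step 6: Δp = -0.01699, p = 0.76615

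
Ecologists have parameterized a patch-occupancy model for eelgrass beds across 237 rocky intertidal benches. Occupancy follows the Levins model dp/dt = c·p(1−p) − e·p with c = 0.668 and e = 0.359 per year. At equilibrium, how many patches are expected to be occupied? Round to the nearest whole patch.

110

p* = 1 − e/c = 1 − 0.359/0.668 = 0.4626.
Expected occupied patches = N × p* = 237 × 0.4626 = 109.63 ≈ 110.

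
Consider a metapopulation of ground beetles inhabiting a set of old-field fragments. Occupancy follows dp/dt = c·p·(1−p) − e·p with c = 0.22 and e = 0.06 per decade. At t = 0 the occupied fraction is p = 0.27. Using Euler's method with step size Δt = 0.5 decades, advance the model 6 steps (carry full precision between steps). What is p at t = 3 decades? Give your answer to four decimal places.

0.3546

Update rule: p ← p + [c·p·(1−p) − e·p]·Δt with Δt = 0.5.
p: 0.27000 → 0.28358  (Δp = +0.01358)
p: 0.28358 → 0.29742  (Δp = +0.01384)
p: 0.29742 → 0.31148  (Δp = +0.01406)
p: 0.31148 → 0.32573  (Δp = +0.01425)
p: 0.32573 → 0.34012  (Δp = +0.01439)
p: 0.34012 → 0.35460  (Δp = +0.01448)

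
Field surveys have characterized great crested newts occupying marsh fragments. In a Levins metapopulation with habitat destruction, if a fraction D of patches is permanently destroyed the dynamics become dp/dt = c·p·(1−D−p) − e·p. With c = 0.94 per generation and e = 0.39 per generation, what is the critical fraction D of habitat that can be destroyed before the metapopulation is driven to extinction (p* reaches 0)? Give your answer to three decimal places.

The nontrivial equilibrium is p* = (1−D) − e/c; extinction occurs when this hits zero.
So D_crit = 1 − e/c = 1 − 0.39/0.94 = 1 − 0.4149 = 0.5851.
Note this equals the original equilibrium occupancy — the Levins extinction-debt result.

0.585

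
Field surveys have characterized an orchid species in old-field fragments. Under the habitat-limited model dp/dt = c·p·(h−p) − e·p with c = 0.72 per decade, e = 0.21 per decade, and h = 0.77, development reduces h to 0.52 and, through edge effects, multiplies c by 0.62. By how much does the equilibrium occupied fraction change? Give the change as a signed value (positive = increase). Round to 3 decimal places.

Before: p* = h − e/c = 0.77 − 0.21/0.72 = 0.77 − 0.2917 = 0.4783.
After: c = 0.4464, e = 0.21, h = 0.52; p* = 0.52 − 0.21/0.4464 = 0.0496.
Δp* = 0.0496 − 0.4783 = -0.4288.

-0.429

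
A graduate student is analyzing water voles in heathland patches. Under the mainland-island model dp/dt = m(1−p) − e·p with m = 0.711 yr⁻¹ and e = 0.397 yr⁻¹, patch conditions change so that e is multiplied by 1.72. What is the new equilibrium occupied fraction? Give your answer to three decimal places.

Before: p* = 0.711/(0.711+0.397) = 0.6417.
After: m = 0.711, e = 0.68284; p* = 0.711/1.3938 = 0.5101.

0.510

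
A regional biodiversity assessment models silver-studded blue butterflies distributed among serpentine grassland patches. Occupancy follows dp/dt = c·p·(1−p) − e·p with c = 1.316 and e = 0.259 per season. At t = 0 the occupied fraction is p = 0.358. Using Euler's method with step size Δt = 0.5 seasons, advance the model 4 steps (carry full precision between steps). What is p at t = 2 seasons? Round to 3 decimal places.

0.719

Update rule: p ← p + [c·p·(1−p) − e·p]·Δt with Δt = 0.5.
  1  |  dp/dt·Δt = +0.104871  |  p_1 = 0.462871
  2  |  dp/dt·Δt = +0.103651  |  p_2 = 0.566522
  3  |  dp/dt·Δt = +0.088224  |  p_3 = 0.654746
  4  |  dp/dt·Δt = +0.063954  |  p_4 = 0.718700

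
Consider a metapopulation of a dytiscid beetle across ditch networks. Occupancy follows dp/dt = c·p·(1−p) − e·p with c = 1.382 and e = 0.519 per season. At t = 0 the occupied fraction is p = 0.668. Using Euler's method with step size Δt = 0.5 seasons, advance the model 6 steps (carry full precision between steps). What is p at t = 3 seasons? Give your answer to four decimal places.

Update rule: p ← p + [c·p·(1−p) − e·p]·Δt with Δt = 0.5.
t = 0.5: p = 0.66800 + (-0.02010) = 0.64790
t = 1: p = 0.64790 + (-0.01050) = 0.63741
t = 1.5: p = 0.63741 + (-0.00570) = 0.63170
t = 2: p = 0.63170 + (-0.00316) = 0.62854
t = 2.5: p = 0.62854 + (-0.00177) = 0.62677
t = 3: p = 0.62677 + (-0.00100) = 0.62577

0.6258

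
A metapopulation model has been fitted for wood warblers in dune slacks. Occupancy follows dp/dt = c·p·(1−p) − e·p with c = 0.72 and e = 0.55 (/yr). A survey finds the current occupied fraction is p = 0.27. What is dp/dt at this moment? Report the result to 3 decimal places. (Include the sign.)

Colonization term: c·p·(1−p) = 0.72×0.27×0.7300 = 0.14191.
Extinction term: e·p = 0.14850.
dp/dt = 0.14191 − 0.14850 = -0.00659.

-0.007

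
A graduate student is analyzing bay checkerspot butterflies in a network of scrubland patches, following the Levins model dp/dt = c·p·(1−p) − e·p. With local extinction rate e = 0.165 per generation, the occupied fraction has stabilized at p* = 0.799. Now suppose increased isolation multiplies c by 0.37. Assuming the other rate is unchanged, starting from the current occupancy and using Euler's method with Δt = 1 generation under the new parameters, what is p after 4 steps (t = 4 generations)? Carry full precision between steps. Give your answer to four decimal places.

Balance c(1−p*) = e gives c = e/(1 − 0.79900) = 0.165/0.20100 = 0.82090.
Starting from p₀ = 0.79900; update p ← p + (dp/dt)·Δt with the new parameters.
t = 1: p = 0.79900 + (-0.08306) = 0.71594
t = 2: p = 0.71594 + (-0.05636) = 0.65958
t = 3: p = 0.65958 + (-0.04063) = 0.61895
t = 4: p = 0.61895 + (-0.03049) = 0.58846

0.5885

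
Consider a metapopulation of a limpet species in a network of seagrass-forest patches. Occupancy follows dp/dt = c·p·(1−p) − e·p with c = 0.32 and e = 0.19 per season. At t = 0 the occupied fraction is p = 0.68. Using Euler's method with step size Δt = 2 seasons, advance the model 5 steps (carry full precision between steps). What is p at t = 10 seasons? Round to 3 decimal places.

Update rule: p ← p + [c·p·(1−p) − e·p]·Δt with Δt = 2.
t = 2: p = 0.68000 + (-0.11914) = 0.56086
t = 4: p = 0.56086 + (-0.05550) = 0.50536
t = 6: p = 0.50536 + (-0.03206) = 0.47331
t = 8: p = 0.47331 + (-0.02031) = 0.45299
t = 10: p = 0.45299 + (-0.01355) = 0.43944

0.439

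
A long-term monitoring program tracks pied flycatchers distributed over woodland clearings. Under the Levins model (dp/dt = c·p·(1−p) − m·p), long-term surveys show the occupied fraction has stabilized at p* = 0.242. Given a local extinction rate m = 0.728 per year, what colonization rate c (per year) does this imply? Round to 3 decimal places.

At equilibrium c(1−p*) = m, so c = m/(1−p*).
c = 0.728/(1 − 0.242) = 0.728/0.7580 = 0.9604.

0.960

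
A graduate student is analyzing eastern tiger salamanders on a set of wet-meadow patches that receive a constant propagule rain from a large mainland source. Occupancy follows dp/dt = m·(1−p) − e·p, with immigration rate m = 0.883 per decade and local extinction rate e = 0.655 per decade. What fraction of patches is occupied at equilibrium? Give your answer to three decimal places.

Setting dp/dt = 0: m − m·p* = e·p*, so m = (m+e)·p*.
p* = m/(m+e) = 0.883/(0.883+0.655) = 0.883/1.5380 = 0.5741.

0.574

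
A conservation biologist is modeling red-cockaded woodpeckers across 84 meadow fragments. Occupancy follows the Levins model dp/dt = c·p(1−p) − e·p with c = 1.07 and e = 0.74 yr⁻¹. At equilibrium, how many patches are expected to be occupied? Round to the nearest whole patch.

26

p* = 1 − e/c = 1 − 0.74/1.07 = 0.3084.
Expected occupied patches = N × p* = 84 × 0.3084 = 25.91 ≈ 26.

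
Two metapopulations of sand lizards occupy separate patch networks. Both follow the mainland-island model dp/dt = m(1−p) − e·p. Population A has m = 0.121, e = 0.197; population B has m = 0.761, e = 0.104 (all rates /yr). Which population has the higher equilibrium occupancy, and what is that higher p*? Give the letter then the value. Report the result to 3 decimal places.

A: p*_A = m/(m+e) = 0.121/0.3180 = 0.3805.
B: p*_B = 0.761/0.8650 = 0.8798.
B is higher at 0.8798.

B, 0.880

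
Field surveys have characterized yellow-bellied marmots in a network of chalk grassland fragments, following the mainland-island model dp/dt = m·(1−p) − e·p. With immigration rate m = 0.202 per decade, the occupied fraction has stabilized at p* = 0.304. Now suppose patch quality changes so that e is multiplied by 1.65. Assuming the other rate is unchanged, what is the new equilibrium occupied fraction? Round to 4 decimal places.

0.2093

Balance m(1−p*) = e·p* gives e = m(1−p*)/p* = 0.202×0.69600/0.30400 = 0.46247.
New p* = m/(m+e) = 0.20200/(0.20200+0.76308) = 0.20931.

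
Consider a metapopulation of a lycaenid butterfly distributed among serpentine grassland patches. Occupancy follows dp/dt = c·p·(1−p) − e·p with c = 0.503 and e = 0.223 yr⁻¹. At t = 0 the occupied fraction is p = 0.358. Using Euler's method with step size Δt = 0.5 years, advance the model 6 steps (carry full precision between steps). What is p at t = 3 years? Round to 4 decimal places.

0.4515

Update rule: p ← p + [c·p·(1−p) − e·p]·Δt with Δt = 0.5.
p: 0.35800 → 0.37589  (Δp = +0.01789)
p: 0.37589 → 0.39298  (Δp = +0.01709)
p: 0.39298 → 0.40915  (Δp = +0.01618)
p: 0.40915 → 0.42433  (Δp = +0.01518)
p: 0.42433 → 0.43845  (Δp = +0.01412)
p: 0.43845 → 0.45149  (Δp = +0.01303)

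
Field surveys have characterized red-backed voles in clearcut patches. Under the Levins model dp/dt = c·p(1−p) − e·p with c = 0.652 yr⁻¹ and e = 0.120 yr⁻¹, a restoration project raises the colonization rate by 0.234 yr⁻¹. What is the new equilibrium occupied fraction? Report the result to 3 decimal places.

Before: p* = 1 − 0.120/0.652 = 0.8160.
After the change, c = 0.886, e = 0.12, so p* = 1 − 0.12/0.886 = 0.8646.

0.865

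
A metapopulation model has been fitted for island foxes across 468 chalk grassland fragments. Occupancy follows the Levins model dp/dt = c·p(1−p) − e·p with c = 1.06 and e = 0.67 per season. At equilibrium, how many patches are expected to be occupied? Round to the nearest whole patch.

p* = 1 − e/c = 1 − 0.67/1.06 = 0.3679.
Expected occupied patches = N × p* = 468 × 0.3679 = 172.19 ≈ 172.

172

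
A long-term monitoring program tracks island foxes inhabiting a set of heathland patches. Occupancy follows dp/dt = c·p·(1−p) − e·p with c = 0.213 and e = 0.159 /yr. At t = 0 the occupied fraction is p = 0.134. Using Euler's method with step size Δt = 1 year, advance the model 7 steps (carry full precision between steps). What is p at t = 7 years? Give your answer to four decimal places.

Update rule: p ← p + [c·p·(1−p) − e·p]·Δt with Δt = 1.
p: 0.13400 → 0.13741  (Δp = +0.00341)
p: 0.13741 → 0.14081  (Δp = +0.00340)
p: 0.14081 → 0.14419  (Δp = +0.00338)
p: 0.14419 → 0.14755  (Δp = +0.00336)
p: 0.14755 → 0.15088  (Δp = +0.00333)
p: 0.15088 → 0.15418  (Δp = +0.00330)
p: 0.15418 → 0.15744  (Δp = +0.00326)

0.1574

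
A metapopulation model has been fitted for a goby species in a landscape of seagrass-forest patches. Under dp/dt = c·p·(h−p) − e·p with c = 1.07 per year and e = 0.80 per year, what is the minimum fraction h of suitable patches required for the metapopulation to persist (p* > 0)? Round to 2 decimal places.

p* = h − e/c is positive only when h > e/c.
h_min = e/c = 0.80/1.07 = 0.7477.

0.75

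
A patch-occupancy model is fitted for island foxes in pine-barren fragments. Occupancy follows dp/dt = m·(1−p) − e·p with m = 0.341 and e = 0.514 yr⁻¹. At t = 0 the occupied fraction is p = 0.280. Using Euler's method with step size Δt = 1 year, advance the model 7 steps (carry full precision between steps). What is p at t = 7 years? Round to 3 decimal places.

0.399

Update rule: p ← p + [m·(1−p) − e·p]·Δt with Δt = 1.
  1  |  dp/dt·Δt = +0.101600  |  p_1 = 0.381600
  2  |  dp/dt·Δt = +0.014732  |  p_2 = 0.396332
  3  |  dp/dt·Δt = +0.002136  |  p_3 = 0.398468
  4  |  dp/dt·Δt = +0.000310  |  p_4 = 0.398778
  5  |  dp/dt·Δt = +0.000045  |  p_5 = 0.398823
  6  |  dp/dt·Δt = +0.000007  |  p_6 = 0.398829
  7  |  dp/dt·Δt = +0.000001  |  p_7 = 0.398830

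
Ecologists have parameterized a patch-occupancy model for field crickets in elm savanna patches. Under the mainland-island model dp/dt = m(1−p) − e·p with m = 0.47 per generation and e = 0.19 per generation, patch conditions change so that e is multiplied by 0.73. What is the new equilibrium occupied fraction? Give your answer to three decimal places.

0.772

Before: p* = 0.47/(0.47+0.19) = 0.7121.
After: m = 0.47, e = 0.1387; p* = 0.47/0.6087 = 0.7721.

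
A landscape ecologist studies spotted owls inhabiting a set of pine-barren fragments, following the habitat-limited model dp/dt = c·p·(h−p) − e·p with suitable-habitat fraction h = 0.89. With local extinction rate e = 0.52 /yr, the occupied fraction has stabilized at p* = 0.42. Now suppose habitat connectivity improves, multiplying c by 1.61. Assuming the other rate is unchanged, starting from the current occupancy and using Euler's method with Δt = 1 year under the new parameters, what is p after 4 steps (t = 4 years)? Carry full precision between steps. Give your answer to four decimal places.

0.5981

Balance c(h−p*) = e gives c = e/(0.89 − 0.42000) = 0.52/0.47000 = 1.10638.
Starting from p₀ = 0.42000; update p ← p + (dp/dt)·Δt with the new parameters.
t = 1: p = 0.42000 + (+0.13322) = 0.55322
t = 2: p = 0.55322 + (+0.04420) = 0.59742
t = 3: p = 0.59742 + (+0.00069) = 0.59812
t = 4: p = 0.59812 + (-0.00004) = 0.59807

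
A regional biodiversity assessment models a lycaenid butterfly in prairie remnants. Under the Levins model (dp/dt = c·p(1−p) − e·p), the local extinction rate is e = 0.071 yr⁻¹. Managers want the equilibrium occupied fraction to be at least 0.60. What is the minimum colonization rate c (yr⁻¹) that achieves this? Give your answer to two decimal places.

p* = 1 − e/c ≥ 0.60 requires e/c ≤ 0.4000, i.e. c ≥ e/0.4000.
c_min = 0.071/0.4000 = 0.1775.

0.18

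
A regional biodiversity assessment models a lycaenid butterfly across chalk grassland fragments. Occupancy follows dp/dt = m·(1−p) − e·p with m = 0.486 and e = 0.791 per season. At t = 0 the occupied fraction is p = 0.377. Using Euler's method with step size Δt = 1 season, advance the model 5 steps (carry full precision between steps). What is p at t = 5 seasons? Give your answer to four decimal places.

0.3806

Update rule: p ← p + [m·(1−p) − e·p]·Δt with Δt = 1.
t = 1: p = 0.37700 + (+0.00457) = 0.38157
t = 2: p = 0.38157 + (-0.00127) = 0.38030
t = 3: p = 0.38030 + (+0.00035) = 0.38066
t = 4: p = 0.38066 + (-0.00010) = 0.38056
t = 5: p = 0.38056 + (+0.00003) = 0.38059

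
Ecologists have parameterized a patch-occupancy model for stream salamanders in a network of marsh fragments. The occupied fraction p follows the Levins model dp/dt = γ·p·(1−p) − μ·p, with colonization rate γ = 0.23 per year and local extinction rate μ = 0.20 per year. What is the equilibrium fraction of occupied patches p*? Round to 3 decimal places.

Setting dp/dt = 0 and dividing through by p* gives γ·(1−p*) = μ.
So p* = 1 − μ/γ = 1 − 0.20/0.23 = 1 − 0.8696 = 0.1304.

0.130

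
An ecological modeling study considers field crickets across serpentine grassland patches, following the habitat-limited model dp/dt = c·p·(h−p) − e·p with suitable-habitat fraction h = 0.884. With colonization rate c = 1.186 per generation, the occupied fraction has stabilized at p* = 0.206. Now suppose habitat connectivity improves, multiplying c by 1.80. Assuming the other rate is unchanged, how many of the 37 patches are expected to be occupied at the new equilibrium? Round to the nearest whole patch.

Balance c(h−p*) = e gives e = 1.186×(0.884 − 0.20600) = 0.80411.
New p* = 0.884 − e/c = 0.884 − 0.80411/2.13480 = 0.50733.
Expected occupied = 37 × 0.50733 = 18.77 ≈ 19.

19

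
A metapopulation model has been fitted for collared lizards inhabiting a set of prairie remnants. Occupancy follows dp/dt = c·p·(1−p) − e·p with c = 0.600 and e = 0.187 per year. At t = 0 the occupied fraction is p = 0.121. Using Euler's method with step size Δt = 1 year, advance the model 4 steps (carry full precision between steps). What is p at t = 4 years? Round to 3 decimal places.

0.342

Update rule: p ← p + [c·p·(1−p) − e·p]·Δt with Δt = 1.
p: 0.12100 → 0.16219  (Δp = +0.04119)
p: 0.16219 → 0.21339  (Δp = +0.05120)
p: 0.21339 → 0.27420  (Δp = +0.06081)
p: 0.27420 → 0.34233  (Δp = +0.06813)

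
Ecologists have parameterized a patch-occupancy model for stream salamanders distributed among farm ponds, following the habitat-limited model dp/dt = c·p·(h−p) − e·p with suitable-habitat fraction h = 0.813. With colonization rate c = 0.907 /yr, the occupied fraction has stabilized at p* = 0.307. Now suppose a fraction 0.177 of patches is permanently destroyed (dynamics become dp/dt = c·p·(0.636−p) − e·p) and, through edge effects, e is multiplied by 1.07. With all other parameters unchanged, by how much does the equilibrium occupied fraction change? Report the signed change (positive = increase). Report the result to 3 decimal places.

-0.212

Balance c(h−p*) = e gives e = 0.907×(0.813 − 0.30700) = 0.45894.
New p* = 0.636 − e/c = 0.636 − 0.49107/0.90700 = 0.09458.
Δp* = 0.09458 − 0.30700 = -0.21242.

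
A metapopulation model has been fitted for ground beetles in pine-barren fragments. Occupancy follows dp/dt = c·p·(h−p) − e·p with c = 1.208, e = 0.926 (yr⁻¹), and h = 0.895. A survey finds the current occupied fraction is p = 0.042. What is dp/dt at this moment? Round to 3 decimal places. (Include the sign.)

Colonization term: c·p·(h−p) = 1.208×0.042×0.8530 = 0.04328.
Extinction term: e·p = 0.03889.
dp/dt = 0.04328 − 0.03889 = 0.00439.

0.004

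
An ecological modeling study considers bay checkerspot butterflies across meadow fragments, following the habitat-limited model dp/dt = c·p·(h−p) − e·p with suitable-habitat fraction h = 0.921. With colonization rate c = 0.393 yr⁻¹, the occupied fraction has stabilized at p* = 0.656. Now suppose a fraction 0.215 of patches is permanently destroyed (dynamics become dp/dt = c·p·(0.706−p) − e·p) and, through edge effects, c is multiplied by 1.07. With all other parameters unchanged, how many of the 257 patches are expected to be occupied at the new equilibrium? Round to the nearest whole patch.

118

Balance c(h−p*) = e gives e = 0.393×(0.921 − 0.65600) = 0.10415.
New p* = 0.706 − e/c = 0.706 − 0.10415/0.42051 = 0.45832.
Expected occupied = 257 × 0.45832 = 117.79 ≈ 118.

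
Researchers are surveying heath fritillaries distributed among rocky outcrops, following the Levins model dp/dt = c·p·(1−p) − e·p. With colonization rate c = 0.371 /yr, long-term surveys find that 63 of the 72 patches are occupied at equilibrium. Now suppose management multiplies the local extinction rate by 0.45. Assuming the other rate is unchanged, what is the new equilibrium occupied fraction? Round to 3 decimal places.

0.944

Observed p* = 63/72 = 0.87500.
Balance c(1−p*) = e gives e = 0.371×(1 − 0.87500) = 0.04637.
New p* = 1 − e/c = 1 − 0.02087/0.37100 = 0.94375.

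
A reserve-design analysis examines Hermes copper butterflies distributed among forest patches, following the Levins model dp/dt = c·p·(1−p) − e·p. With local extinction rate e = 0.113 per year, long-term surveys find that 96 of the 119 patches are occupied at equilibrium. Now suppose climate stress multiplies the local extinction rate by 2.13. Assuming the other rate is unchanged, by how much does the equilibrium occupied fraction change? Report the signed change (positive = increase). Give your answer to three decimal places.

-0.218

Observed p* = 96/119 = 0.80672.
Balance c(1−p*) = e gives c = e/(1 − 0.80672) = 0.113/0.19328 = 0.58464.
New p* = 1 − e/c = 1 − 0.24069/0.58464 = 0.58831.
Δp* = 0.58831 − 0.80672 = -0.21841.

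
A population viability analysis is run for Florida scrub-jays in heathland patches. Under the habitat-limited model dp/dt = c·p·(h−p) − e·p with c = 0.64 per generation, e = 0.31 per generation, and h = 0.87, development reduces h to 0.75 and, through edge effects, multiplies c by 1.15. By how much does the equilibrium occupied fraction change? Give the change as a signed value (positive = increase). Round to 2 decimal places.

Before: p* = h − e/c = 0.87 − 0.31/0.64 = 0.87 − 0.4844 = 0.3856.
After: c = 0.736, e = 0.31, h = 0.75; p* = 0.75 − 0.31/0.736 = 0.3288.
Δp* = 0.3288 − 0.3856 = -0.0568.

-0.06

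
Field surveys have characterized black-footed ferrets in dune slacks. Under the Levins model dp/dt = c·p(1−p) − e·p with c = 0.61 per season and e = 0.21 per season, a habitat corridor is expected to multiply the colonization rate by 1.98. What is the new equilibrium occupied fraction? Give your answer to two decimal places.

Before: p* = 1 − 0.21/0.61 = 0.6557.
After the change, c = 1.2078, e = 0.21, so p* = 1 − 0.21/1.2078 = 0.8261.

0.83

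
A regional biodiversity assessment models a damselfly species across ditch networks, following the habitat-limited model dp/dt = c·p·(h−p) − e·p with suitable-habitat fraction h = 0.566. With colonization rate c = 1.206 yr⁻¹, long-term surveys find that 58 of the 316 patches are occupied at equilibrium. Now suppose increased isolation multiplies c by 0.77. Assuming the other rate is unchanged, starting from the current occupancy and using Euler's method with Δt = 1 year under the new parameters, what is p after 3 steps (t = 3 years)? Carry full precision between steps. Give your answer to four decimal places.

0.1385

Observed p* = 58/316 = 0.18354.
Balance c(h−p*) = e gives e = 1.206×(0.566 − 0.18354) = 0.46124.
Starting from p₀ = 0.18354; update p ← p + (dp/dt)·Δt with the new parameters.
  1  |  dp/dt·Δt = -0.019471  |  p_1 = 0.164073
  2  |  dp/dt·Δt = -0.014439  |  p_2 = 0.149634
  3  |  dp/dt·Δt = -0.011162  |  p_3 = 0.138472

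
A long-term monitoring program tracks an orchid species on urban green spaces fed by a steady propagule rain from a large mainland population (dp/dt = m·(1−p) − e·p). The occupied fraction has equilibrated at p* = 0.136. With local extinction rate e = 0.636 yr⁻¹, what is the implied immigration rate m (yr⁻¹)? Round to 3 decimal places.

At equilibrium m(1−p*) = e·p*, so m = e·p*/(1−p*).
m = 0.636 × 0.136 / 0.8640 = 0.0865/0.8640 = 0.1001.

0.100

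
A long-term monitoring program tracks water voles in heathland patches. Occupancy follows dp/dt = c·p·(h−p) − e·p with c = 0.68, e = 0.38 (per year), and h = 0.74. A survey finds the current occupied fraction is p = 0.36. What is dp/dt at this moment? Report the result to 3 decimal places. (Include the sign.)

-0.044

Colonization term: c·p·(h−p) = 0.68×0.36×0.3800 = 0.09302.
Extinction term: e·p = 0.13680.
dp/dt = 0.09302 − 0.13680 = -0.04378.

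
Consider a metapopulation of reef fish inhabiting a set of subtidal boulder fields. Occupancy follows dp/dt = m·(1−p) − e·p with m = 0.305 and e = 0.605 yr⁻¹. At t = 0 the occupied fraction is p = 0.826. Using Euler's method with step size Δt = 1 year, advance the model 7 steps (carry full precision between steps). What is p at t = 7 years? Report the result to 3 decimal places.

0.335

Update rule: p ← p + [m·(1−p) − e·p]·Δt with Δt = 1.
  1  |  dp/dt·Δt = -0.446660  |  p_1 = 0.379340
  2  |  dp/dt·Δt = -0.040199  |  p_2 = 0.339141
  3  |  dp/dt·Δt = -0.003618  |  p_3 = 0.335523
  4  |  dp/dt·Δt = -0.000326  |  p_4 = 0.335197
  5  |  dp/dt·Δt = -0.000029  |  p_5 = 0.335168
  6  |  dp/dt·Δt = -0.000003  |  p_6 = 0.335165
  7  |  dp/dt·Δt = -0.000000  |  p_7 = 0.335165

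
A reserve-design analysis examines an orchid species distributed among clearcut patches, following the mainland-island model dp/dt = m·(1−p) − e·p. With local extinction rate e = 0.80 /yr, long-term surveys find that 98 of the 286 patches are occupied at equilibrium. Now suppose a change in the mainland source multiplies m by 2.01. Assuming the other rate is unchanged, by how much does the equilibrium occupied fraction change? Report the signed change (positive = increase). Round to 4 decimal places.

0.1690

Observed p* = 98/286 = 0.34266.
Balance m(1−p*) = e·p* gives m = e·p*/(1−p*) = 0.80×0.34266/0.65734 = 0.41703.
New p* = m/(m+e) = 0.83823/(0.83823+0.80000) = 0.51167.
Δp* = 0.51167 − 0.34266 = +0.16901.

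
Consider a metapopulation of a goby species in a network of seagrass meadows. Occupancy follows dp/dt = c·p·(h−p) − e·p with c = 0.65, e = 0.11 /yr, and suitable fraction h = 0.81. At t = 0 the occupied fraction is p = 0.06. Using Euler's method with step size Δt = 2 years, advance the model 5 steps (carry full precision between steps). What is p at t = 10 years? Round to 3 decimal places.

Update rule: p ← p + [c·p·(h−p) − e·p]·Δt with Δt = 2.
  1  |  dp/dt·Δt = +0.045300  |  p_1 = 0.105300
  2  |  dp/dt·Δt = +0.073300  |  p_2 = 0.178600
  3  |  dp/dt·Δt = +0.107307  |  p_3 = 0.285907
  4  |  dp/dt·Δt = +0.131895  |  p_4 = 0.417802
  5  |  dp/dt·Δt = +0.121103  |  p_5 = 0.538905

0.539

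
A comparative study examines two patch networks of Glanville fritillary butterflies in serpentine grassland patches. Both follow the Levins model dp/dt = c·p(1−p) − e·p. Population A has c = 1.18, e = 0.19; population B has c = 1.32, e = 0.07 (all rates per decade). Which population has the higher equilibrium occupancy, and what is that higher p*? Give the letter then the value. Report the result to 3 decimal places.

B, 0.947

A: p*_A = 1 − 0.19/1.18 = 0.8390.
B: p*_B = 1 − 0.07/1.32 = 0.9470.
B is higher at 0.9470.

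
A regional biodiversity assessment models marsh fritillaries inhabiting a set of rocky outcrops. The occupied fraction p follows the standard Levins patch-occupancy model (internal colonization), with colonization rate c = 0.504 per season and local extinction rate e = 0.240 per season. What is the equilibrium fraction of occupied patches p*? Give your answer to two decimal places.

Setting dp/dt = 0 and dividing through by p* gives c·(1−p*) = e.
So p* = 1 − e/c = 1 − 0.240/0.504 = 1 − 0.4762 = 0.5238.

0.52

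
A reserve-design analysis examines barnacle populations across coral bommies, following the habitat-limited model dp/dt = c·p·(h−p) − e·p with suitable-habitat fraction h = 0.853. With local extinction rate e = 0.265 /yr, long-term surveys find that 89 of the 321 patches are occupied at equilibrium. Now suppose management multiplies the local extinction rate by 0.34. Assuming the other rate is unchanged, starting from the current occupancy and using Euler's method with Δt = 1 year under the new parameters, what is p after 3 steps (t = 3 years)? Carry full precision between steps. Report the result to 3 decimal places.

Observed p* = 89/321 = 0.27726.
Balance c(h−p*) = e gives c = e/(0.853 − 0.27726) = 0.265/0.57574 = 0.46028.
Starting from p₀ = 0.27726; update p ← p + (dp/dt)·Δt with the new parameters.
t = 1: p = 0.27726 + (+0.04849) = 0.32575
t = 2: p = 0.32575 + (+0.04970) = 0.37545
t = 3: p = 0.37545 + (+0.04870) = 0.42415

0.424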